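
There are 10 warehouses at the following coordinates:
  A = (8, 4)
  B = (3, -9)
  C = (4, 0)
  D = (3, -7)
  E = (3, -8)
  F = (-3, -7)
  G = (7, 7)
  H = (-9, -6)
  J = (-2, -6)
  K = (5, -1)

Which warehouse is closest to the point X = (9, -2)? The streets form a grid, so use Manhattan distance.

K

d(X,A) = 1 + 6 = 7
d(X,B) = 6 + 7 = 13
d(X,C) = 5 + 2 = 7
d(X,D) = 6 + 5 = 11
d(X,E) = 6 + 6 = 12
d(X,F) = 12 + 5 = 17
d(X,G) = 2 + 9 = 11
d(X,H) = 18 + 4 = 22
d(X,J) = 11 + 4 = 15
d(X,K) = 4 + 1 = 5
The smallest is to K, so X lies in the Voronoi region of K.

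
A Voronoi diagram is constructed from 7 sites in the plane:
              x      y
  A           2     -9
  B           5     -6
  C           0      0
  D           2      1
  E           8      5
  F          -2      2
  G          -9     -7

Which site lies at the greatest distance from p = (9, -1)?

Squared Euclidean distances:
|pA|² = (9−2)² + (-1−(-9))² = 49 + 64 = 113
|pB|² = (9−5)² + (-1−(-6))² = 16 + 25 = 41
|pC|² = (9−0)² + (-1−0)² = 81 + 1 = 82
|pD|² = (9−2)² + (-1−1)² = 49 + 4 = 53
|pE|² = (9−8)² + (-1−5)² = 1 + 36 = 37
|pF|² = (9−(-2))² + (-1−2)² = 121 + 9 = 130
|pG|² = (9−(-9))² + (-1−(-7))² = 324 + 36 = 360
The largest is to G.

G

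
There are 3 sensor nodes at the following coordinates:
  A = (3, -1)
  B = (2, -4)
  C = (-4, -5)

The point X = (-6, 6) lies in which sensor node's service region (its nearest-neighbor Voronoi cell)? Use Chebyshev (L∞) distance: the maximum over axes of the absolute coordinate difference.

A

d(X,A) = max(9, 7) = 9
d(X,B) = max(8, 10) = 10
d(X,C) = max(2, 11) = 11
Minimum is at A.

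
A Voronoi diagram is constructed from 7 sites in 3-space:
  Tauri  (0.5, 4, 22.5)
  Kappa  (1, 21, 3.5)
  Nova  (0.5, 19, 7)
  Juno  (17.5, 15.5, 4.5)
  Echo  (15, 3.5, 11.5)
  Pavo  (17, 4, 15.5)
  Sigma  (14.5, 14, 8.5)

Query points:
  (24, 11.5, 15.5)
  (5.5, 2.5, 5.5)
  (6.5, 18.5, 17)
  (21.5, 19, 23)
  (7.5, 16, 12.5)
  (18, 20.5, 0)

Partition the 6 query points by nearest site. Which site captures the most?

(24, 11.5, 15.5) — d² to each: Tauri:657.5, Kappa:763.25, Nova:680.75, Juno:179.25, Echo:161, Pavo:105.25, Sigma:145.5 → nearest is Pavo
(5.5, 2.5, 5.5) — d² to each: Tauri:316.25, Kappa:366.5, Nova:299.5, Juno:314, Echo:127.25, Pavo:234.5, Sigma:222.25 → nearest is Echo
(6.5, 18.5, 17) — d² to each: Tauri:276.5, Kappa:218.75, Nova:136.25, Juno:286.25, Echo:327.5, Pavo:322.75, Sigma:156.5 → nearest is Nova
(21.5, 19, 23) — d² to each: Tauri:666.25, Kappa:804.5, Nova:697, Juno:370.5, Echo:414.75, Pavo:301.5, Sigma:284.25 → nearest is Sigma
(7.5, 16, 12.5) — d² to each: Tauri:293, Kappa:148.25, Nova:88.25, Juno:164.25, Echo:213.5, Pavo:243.25, Sigma:69 → nearest is Sigma
(18, 20.5, 0) — d² to each: Tauri:1084.75, Kappa:301.5, Nova:357.5, Juno:45.5, Echo:430.25, Pavo:513.5, Sigma:126.75 → nearest is Juno
Tally — Nova:1, Juno:1, Echo:1, Pavo:1, Sigma:2. Sigma captures the most (2).

Sigma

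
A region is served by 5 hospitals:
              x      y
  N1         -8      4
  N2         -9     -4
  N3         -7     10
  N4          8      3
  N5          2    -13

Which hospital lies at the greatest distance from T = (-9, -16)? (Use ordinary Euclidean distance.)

N3

Since √ is increasing, it suffices to compare squared distances:
|TN1|² = 1 + 400 = 401
|TN2|² = 0 + 144 = 144
|TN3|² = 4 + 676 = 680
|TN4|² = 289 + 361 = 650
|TN5|² = 121 + 9 = 130
The largest is to N3.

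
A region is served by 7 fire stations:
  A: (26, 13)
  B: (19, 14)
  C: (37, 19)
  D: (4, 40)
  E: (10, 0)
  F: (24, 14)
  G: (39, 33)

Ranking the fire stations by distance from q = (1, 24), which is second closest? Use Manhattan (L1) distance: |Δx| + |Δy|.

d(q,A) = |1−26| + |24−13| = 25 + 11 = 36
d(q,B) = |1−19| + |24−14| = 18 + 10 = 28
d(q,C) = |1−37| + |24−19| = 36 + 5 = 41
d(q,D) = |1−4| + |24−40| = 3 + 16 = 19
d(q,E) = |1−10| + |24−0| = 9 + 24 = 33
d(q,F) = |1−24| + |24−14| = 23 + 10 = 33
d(q,G) = |1−39| + |24−33| = 38 + 9 = 47
Sorted ascending: D, B, E, … — the second-nearest is B.

B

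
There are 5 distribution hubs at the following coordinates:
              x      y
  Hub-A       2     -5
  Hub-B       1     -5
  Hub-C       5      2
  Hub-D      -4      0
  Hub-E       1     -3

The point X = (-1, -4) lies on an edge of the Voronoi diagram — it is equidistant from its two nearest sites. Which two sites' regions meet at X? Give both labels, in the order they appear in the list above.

Hub-B and Hub-E

Squared distances from X to each site:
d²(X, Hub-A) = (-1−2)² + (-4−(-5))² = 9 + 1 = 10
d²(X, Hub-B) = (-1−1)² + (-4−(-5))² = 4 + 1 = 5
d²(X, Hub-C) = (-1−5)² + (-4−2)² = 36 + 36 = 72
d²(X, Hub-D) = (-1−(-4))² + (-4−0)² = 9 + 16 = 25
d²(X, Hub-E) = (-1−1)² + (-4−(-3))² = 4 + 1 = 5
X is equidistant from Hub-B and Hub-E (both at squared distance 5), and every other site is strictly farther — so X lies on the Hub-B–Hub-E Voronoi edge.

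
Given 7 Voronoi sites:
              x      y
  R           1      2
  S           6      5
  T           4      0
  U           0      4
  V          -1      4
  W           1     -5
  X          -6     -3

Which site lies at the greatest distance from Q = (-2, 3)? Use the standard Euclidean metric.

Since √ is increasing, it suffices to compare squared distances:
|QR|² = (-2−1)² + (3−2)² = 9 + 1 = 10
|QS|² = (-2−6)² + (3−5)² = 64 + 4 = 68
|QT|² = (-2−4)² + (3−0)² = 36 + 9 = 45
|QU|² = (-2−0)² + (3−4)² = 4 + 1 = 5
|QV|² = (-2−(-1))² + (3−4)² = 1 + 1 = 2
|QW|² = (-2−1)² + (3−(-5))² = 9 + 64 = 73
|QX|² = (-2−(-6))² + (3−(-3))² = 16 + 36 = 52
The largest is to W.

W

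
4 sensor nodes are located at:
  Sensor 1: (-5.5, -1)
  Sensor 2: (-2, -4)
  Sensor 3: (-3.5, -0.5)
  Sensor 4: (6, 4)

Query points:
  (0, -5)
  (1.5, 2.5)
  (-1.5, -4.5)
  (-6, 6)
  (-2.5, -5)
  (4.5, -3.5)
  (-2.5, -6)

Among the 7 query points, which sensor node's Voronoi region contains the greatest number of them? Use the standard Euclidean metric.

Sensor 2

(0, -5) — d² to each: Sensor 1:46.25, Sensor 2:5, Sensor 3:32.5, Sensor 4:117 → nearest is Sensor 2
(1.5, 2.5) — d² to each: Sensor 1:61.25, Sensor 2:54.5, Sensor 3:34, Sensor 4:22.5 → nearest is Sensor 4
(-1.5, -4.5) — d² to each: Sensor 1:28.25, Sensor 2:0.5, Sensor 3:20, Sensor 4:128.5 → nearest is Sensor 2
(-6, 6) — d² to each: Sensor 1:49.25, Sensor 2:116, Sensor 3:48.5, Sensor 4:148 → nearest is Sensor 3
(-2.5, -5) — d² to each: Sensor 1:25, Sensor 2:1.25, Sensor 3:21.25, Sensor 4:153.25 → nearest is Sensor 2
(4.5, -3.5) — d² to each: Sensor 1:106.25, Sensor 2:42.5, Sensor 3:73, Sensor 4:58.5 → nearest is Sensor 2
(-2.5, -6) — d² to each: Sensor 1:34, Sensor 2:4.25, Sensor 3:31.25, Sensor 4:172.25 → nearest is Sensor 2
Tally — Sensor 2:5, Sensor 3:1, Sensor 4:1. Sensor 2 captures the most (5).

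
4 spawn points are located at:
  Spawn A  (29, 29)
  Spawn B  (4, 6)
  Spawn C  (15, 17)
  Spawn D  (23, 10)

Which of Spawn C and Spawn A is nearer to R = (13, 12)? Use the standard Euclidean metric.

Spawn C

Compare squared distances:
d²(R, Spawn C) = (13−15)² + (12−17)² = 4 + 25 = 29
d²(R, Spawn A) = (13−29)² + (12−29)² = 256 + 289 = 545
29 < 545, so Spawn C is closer.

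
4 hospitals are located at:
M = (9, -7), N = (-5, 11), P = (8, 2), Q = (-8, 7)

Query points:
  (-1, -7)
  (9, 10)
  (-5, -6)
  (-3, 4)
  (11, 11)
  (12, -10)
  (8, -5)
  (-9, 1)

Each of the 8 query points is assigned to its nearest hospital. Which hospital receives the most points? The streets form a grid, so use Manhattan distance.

M

(-1, -7) — d to each: M:10, N:22, P:18, Q:21 → nearest is M
(9, 10) — d to each: M:17, N:15, P:9, Q:20 → nearest is P
(-5, -6) — d to each: M:15, N:17, P:21, Q:16 → nearest is M
(-3, 4) — d to each: M:23, N:9, P:13, Q:8 → nearest is Q
(11, 11) — d to each: M:20, N:16, P:12, Q:23 → nearest is P
(12, -10) — d to each: M:6, N:38, P:16, Q:37 → nearest is M
(8, -5) — d to each: M:3, N:29, P:7, Q:28 → nearest is M
(-9, 1) — d to each: M:26, N:14, P:18, Q:7 → nearest is Q
Tally — M:4, P:2, Q:2. M captures the most (4).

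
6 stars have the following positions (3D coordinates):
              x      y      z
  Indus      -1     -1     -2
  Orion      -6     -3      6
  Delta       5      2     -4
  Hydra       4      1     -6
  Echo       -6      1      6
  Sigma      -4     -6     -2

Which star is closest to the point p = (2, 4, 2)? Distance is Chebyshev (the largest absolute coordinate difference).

d(p, Indus) = max(3, 5, 4) = 5
d(p, Orion) = max(8, 7, 4) = 8
d(p, Delta) = max(3, 2, 6) = 6
d(p, Hydra) = max(2, 3, 8) = 8
d(p, Echo) = max(8, 3, 4) = 8
d(p, Sigma) = max(6, 10, 4) = 10
Minimum is at Indus.

Indus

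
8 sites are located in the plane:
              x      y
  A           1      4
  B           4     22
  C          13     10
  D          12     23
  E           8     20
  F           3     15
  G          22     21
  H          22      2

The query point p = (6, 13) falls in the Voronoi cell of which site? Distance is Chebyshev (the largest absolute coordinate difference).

d(p,A) = max(5, 9) = 9
d(p,B) = max(2, 9) = 9
d(p,C) = max(7, 3) = 7
d(p,D) = max(6, 10) = 10
d(p,E) = max(2, 7) = 7
d(p,F) = max(3, 2) = 3
d(p,G) = max(16, 8) = 16
d(p,H) = max(16, 11) = 16
Minimum is at F.

F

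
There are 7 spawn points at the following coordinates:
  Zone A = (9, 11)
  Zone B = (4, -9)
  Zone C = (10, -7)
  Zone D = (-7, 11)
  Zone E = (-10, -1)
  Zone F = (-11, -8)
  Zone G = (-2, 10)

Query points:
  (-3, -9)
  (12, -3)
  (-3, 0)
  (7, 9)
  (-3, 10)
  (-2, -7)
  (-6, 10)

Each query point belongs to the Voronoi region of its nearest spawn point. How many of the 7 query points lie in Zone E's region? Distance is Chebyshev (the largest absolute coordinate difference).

1

(-3, -9) — d to each: Zone A:20, Zone B:7, Zone C:13, Zone D:20, Zone E:8, Zone F:8, Zone G:19 → nearest is Zone B
(12, -3) — d to each: Zone A:14, Zone B:8, Zone C:4, Zone D:19, Zone E:22, Zone F:23, Zone G:14 → nearest is Zone C
(-3, 0) — d to each: Zone A:12, Zone B:9, Zone C:13, Zone D:11, Zone E:7, Zone F:8, Zone G:10 → nearest is Zone E
(7, 9) — d to each: Zone A:2, Zone B:18, Zone C:16, Zone D:14, Zone E:17, Zone F:18, Zone G:9 → nearest is Zone A
(-3, 10) — d to each: Zone A:12, Zone B:19, Zone C:17, Zone D:4, Zone E:11, Zone F:18, Zone G:1 → nearest is Zone G
(-2, -7) — d to each: Zone A:18, Zone B:6, Zone C:12, Zone D:18, Zone E:8, Zone F:9, Zone G:17 → nearest is Zone B
(-6, 10) — d to each: Zone A:15, Zone B:19, Zone C:17, Zone D:1, Zone E:11, Zone F:18, Zone G:4 → nearest is Zone D
1 of the 7 points has Zone E as nearest.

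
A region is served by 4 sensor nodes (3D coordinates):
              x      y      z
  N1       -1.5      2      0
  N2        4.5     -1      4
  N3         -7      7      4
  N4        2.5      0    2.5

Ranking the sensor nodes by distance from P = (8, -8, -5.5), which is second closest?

N4

Compare squared distances (the ordering matches that of the actual distances):
|PN1|² = 90.25 + 100 + 30.25 = 220.5
|PN2|² = 12.25 + 49 + 90.25 = 151.5
|PN3|² = 225 + 225 + 90.25 = 540.25
|PN4|² = 30.25 + 64 + 64 = 158.25
Sorted ascending: N2, N4, N1, … — the second-nearest is N4.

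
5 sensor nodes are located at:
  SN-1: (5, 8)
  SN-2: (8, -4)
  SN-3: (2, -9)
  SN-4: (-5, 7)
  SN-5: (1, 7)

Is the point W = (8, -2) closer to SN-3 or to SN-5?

Compare squared distances:
d²(W, SN-3) = (8−2)² + (-2−(-9))² = 36 + 49 = 85
d²(W, SN-5) = (8−1)² + (-2−7)² = 49 + 81 = 130
85 < 130, so SN-3 is closer.

SN-3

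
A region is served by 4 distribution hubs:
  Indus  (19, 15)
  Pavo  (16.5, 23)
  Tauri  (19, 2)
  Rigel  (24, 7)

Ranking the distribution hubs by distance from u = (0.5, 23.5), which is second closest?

Indus

Since √ is increasing, it suffices to compare squared distances:
d²(u, Indus) = 342.25 + 72.25 = 414.5
d²(u, Pavo) = 256 + 0.25 = 256.25
d²(u, Tauri) = 342.25 + 462.25 = 804.5
d²(u, Rigel) = 552.25 + 272.25 = 824.5
Sorted ascending: Pavo, Indus, Tauri, … — the second-nearest is Indus.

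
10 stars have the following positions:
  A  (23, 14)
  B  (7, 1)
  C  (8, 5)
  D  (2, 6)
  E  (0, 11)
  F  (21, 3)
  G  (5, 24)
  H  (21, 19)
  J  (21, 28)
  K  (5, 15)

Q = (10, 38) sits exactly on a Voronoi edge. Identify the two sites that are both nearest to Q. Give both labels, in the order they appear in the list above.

G and J

Squared distances from Q to each site:
|QA|² = 169 + 576 = 745
|QB|² = 9 + 1369 = 1378
|QC|² = 4 + 1089 = 1093
|QD|² = 64 + 1024 = 1088
|QE|² = 100 + 729 = 829
|QF|² = 121 + 1225 = 1346
|QG|² = 25 + 196 = 221
|QH|² = 121 + 361 = 482
|QJ|² = 121 + 100 = 221
|QK|² = 25 + 529 = 554
Q is equidistant from G and J (both at squared distance 221), and every other site is strictly farther — so Q lies on the G–J Voronoi edge.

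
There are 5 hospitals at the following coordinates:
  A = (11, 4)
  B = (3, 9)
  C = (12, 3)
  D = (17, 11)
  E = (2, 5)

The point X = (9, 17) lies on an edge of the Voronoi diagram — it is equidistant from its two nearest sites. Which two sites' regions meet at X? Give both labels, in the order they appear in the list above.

B and D

Squared distances from X to each site:
|XA|² = (9−11)² + (17−4)² = 4 + 169 = 173
|XB|² = (9−3)² + (17−9)² = 36 + 64 = 100
|XC|² = (9−12)² + (17−3)² = 9 + 196 = 205
|XD|² = (9−17)² + (17−11)² = 64 + 36 = 100
|XE|² = (9−2)² + (17−5)² = 49 + 144 = 193
X is equidistant from B and D (both at squared distance 100), and every other site is strictly farther — so X lies on the B–D Voronoi edge.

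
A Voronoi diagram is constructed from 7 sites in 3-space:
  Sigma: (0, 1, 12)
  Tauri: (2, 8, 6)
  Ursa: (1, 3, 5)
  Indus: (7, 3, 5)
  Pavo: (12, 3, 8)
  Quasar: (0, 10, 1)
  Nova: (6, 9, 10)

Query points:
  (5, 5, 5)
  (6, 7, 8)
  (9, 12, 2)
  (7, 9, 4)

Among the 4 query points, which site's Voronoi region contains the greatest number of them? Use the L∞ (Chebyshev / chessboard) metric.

Tauri

(5, 5, 5) — d to each: Sigma:7, Tauri:3, Ursa:4, Indus:2, Pavo:7, Quasar:5, Nova:5 → nearest is Indus
(6, 7, 8) — d to each: Sigma:6, Tauri:4, Ursa:5, Indus:4, Pavo:6, Quasar:7, Nova:2 → nearest is Nova
(9, 12, 2) — d to each: Sigma:11, Tauri:7, Ursa:9, Indus:9, Pavo:9, Quasar:9, Nova:8 → nearest is Tauri
(7, 9, 4) — d to each: Sigma:8, Tauri:5, Ursa:6, Indus:6, Pavo:6, Quasar:7, Nova:6 → nearest is Tauri
Tally — Tauri:2, Indus:1, Nova:1. Tauri captures the most (2).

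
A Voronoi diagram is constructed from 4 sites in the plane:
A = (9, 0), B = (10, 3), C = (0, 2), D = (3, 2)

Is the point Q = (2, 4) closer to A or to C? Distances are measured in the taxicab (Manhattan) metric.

d(Q,A) = |2−9| + |4−0| = 7 + 4 = 11
d(Q,C) = |2−0| + |4−2| = 2 + 2 = 4
11 > 4, so C is closer.

C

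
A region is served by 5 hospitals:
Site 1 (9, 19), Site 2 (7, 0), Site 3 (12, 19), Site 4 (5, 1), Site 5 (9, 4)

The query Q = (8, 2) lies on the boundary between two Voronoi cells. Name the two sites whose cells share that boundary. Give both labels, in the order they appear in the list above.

Site 2 and Site 5

Squared distances from Q to each site:
d²(Q, Site 1) = (8−9)² + (2−19)² = 1 + 289 = 290
d²(Q, Site 2) = (8−7)² + (2−0)² = 1 + 4 = 5
d²(Q, Site 3) = (8−12)² + (2−19)² = 16 + 289 = 305
d²(Q, Site 4) = (8−5)² + (2−1)² = 9 + 1 = 10
d²(Q, Site 5) = (8−9)² + (2−4)² = 1 + 4 = 5
Q is equidistant from Site 2 and Site 5 (both at squared distance 5), and every other site is strictly farther — so Q lies on the Site 2–Site 5 Voronoi edge.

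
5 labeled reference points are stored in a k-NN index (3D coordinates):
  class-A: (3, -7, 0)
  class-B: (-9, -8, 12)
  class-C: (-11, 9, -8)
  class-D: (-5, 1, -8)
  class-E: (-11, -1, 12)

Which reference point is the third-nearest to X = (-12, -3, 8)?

Compare squared distances (the ordering matches that of the actual distances):
d²(X, class-A) = 225 + 16 + 64 = 305
d²(X, class-B) = 9 + 25 + 16 = 50
d²(X, class-C) = 1 + 144 + 256 = 401
d²(X, class-D) = 49 + 16 + 256 = 321
d²(X, class-E) = 1 + 4 + 16 = 21
Sorted ascending: class-E, class-B, class-A, class-D, … — the third-nearest is class-A.

class-A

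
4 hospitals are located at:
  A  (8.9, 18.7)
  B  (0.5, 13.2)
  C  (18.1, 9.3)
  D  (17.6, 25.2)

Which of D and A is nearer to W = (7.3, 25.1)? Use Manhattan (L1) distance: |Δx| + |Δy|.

d(W,D) = |7.3−17.6| + |25.1−25.2| = 10.3 + 0.1 = 10.4
d(W,A) = |7.3−8.9| + |25.1−18.7| = 1.6 + 6.4 = 8
10.4 > 8, so A is closer.

A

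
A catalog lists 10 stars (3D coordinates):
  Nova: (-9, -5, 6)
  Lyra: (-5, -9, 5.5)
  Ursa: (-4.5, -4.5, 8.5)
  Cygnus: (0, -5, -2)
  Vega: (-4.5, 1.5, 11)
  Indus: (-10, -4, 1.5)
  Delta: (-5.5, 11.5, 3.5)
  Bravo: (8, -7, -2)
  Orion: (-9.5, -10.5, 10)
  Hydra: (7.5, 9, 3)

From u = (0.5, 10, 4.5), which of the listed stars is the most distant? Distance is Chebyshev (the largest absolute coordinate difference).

Orion

d(u, Nova) = max(9.5, 15, 1.5) = 15
d(u, Lyra) = max(5.5, 19, 1) = 19
d(u, Ursa) = max(5, 14.5, 4) = 14.5
d(u, Cygnus) = max(0.5, 15, 6.5) = 15
d(u, Vega) = max(5, 8.5, 6.5) = 8.5
d(u, Indus) = max(10.5, 14, 3) = 14
d(u, Delta) = max(6, 1.5, 1) = 6
d(u, Bravo) = max(7.5, 17, 6.5) = 17
d(u, Orion) = max(10, 20.5, 5.5) = 20.5
d(u, Hydra) = max(7, 1, 1.5) = 7
The largest is to Orion.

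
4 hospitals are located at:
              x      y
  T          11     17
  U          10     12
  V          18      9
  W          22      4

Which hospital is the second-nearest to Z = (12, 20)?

U

Compare squared distances (the ordering matches that of the actual distances):
|ZT|² = (12−11)² + (20−17)² = 1 + 9 = 10
|ZU|² = (12−10)² + (20−12)² = 4 + 64 = 68
|ZV|² = (12−18)² + (20−9)² = 36 + 121 = 157
|ZW|² = (12−22)² + (20−4)² = 100 + 256 = 356
Sorted ascending: T, U, V, … — the second-nearest is U.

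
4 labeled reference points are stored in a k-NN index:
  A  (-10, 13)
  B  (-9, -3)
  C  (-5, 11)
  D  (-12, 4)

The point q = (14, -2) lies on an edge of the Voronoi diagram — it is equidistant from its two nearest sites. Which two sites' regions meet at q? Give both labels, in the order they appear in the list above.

B and C

Squared distances from q to each site:
|qA|² = (14−(-10))² + (-2−13)² = 576 + 225 = 801
|qB|² = (14−(-9))² + (-2−(-3))² = 529 + 1 = 530
|qC|² = (14−(-5))² + (-2−11)² = 361 + 169 = 530
|qD|² = (14−(-12))² + (-2−4)² = 676 + 36 = 712
q is equidistant from B and C (both at squared distance 530), and every other site is strictly farther — so q lies on the B–C Voronoi edge.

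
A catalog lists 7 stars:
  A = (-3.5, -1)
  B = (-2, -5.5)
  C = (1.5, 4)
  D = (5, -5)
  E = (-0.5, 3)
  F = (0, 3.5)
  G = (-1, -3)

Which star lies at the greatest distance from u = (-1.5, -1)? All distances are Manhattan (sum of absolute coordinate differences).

D

d(u,A) = |-1.5−(-3.5)| + |-1−(-1)| = 2 + 0 = 2
d(u,B) = |-1.5−(-2)| + |-1−(-5.5)| = 0.5 + 4.5 = 5
d(u,C) = |-1.5−1.5| + |-1−4| = 3 + 5 = 8
d(u,D) = |-1.5−5| + |-1−(-5)| = 6.5 + 4 = 10.5
d(u,E) = |-1.5−(-0.5)| + |-1−3| = 1 + 4 = 5
d(u,F) = |-1.5−0| + |-1−3.5| = 1.5 + 4.5 = 6
d(u,G) = |-1.5−(-1)| + |-1−(-3)| = 0.5 + 2 = 2.5
The largest is to D.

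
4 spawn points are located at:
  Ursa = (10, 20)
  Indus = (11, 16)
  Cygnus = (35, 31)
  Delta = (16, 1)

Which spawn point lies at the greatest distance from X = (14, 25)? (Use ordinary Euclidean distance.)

Delta

Squared Euclidean distances:
d²(X, Ursa) = (14−10)² + (25−20)² = 16 + 25 = 41
d²(X, Indus) = (14−11)² + (25−16)² = 9 + 81 = 90
d²(X, Cygnus) = (14−35)² + (25−31)² = 441 + 36 = 477
d²(X, Delta) = (14−16)² + (25−1)² = 4 + 576 = 580
The largest is to Delta.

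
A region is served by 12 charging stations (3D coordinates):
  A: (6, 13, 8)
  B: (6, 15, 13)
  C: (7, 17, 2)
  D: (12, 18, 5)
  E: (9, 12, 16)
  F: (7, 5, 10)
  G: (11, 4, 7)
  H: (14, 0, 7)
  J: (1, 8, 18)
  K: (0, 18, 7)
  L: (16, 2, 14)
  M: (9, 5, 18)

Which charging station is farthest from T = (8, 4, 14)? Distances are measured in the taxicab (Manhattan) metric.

d(T,A) = 2 + 9 + 6 = 17
d(T,B) = 2 + 11 + 1 = 14
d(T,C) = 1 + 13 + 12 = 26
d(T,D) = 4 + 14 + 9 = 27
d(T,E) = 1 + 8 + 2 = 11
d(T,F) = 1 + 1 + 4 = 6
d(T,G) = 3 + 0 + 7 = 10
d(T,H) = 6 + 4 + 7 = 17
d(T,J) = 7 + 4 + 4 = 15
d(T,K) = 8 + 14 + 7 = 29
d(T,L) = 8 + 2 + 0 = 10
d(T,M) = 1 + 1 + 4 = 6
The largest is to K.

K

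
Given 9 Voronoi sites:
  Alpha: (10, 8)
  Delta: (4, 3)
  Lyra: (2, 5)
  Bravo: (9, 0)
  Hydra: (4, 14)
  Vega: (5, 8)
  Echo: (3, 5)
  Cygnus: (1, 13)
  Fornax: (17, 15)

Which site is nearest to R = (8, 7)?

Alpha

Since √ is increasing, it suffices to compare squared distances:
d²(R, Alpha) = (8−10)² + (7−8)² = 4 + 1 = 5
d²(R, Delta) = (8−4)² + (7−3)² = 16 + 16 = 32
d²(R, Lyra) = (8−2)² + (7−5)² = 36 + 4 = 40
d²(R, Bravo) = (8−9)² + (7−0)² = 1 + 49 = 50
d²(R, Hydra) = (8−4)² + (7−14)² = 16 + 49 = 65
d²(R, Vega) = (8−5)² + (7−8)² = 9 + 1 = 10
d²(R, Echo) = (8−3)² + (7−5)² = 25 + 4 = 29
d²(R, Cygnus) = (8−1)² + (7−13)² = 49 + 36 = 85
d²(R, Fornax) = (8−17)² + (7−15)² = 81 + 64 = 145
The smallest is to Alpha, so R lies in the Voronoi region of Alpha.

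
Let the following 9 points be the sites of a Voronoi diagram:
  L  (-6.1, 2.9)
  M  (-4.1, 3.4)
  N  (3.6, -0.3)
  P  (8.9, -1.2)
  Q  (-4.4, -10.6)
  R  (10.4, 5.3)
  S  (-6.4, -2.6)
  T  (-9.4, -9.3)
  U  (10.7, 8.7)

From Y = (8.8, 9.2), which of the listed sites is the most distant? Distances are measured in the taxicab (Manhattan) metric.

T

d(Y,L) = |8.8−(-6.1)| + |9.2−2.9| = 14.9 + 6.3 = 21.2
d(Y,M) = |8.8−(-4.1)| + |9.2−3.4| = 12.9 + 5.8 = 18.7
d(Y,N) = |8.8−3.6| + |9.2−(-0.3)| = 5.2 + 9.5 = 14.7
d(Y,P) = |8.8−8.9| + |9.2−(-1.2)| = 0.1 + 10.4 = 10.5
d(Y,Q) = |8.8−(-4.4)| + |9.2−(-10.6)| = 13.2 + 19.8 = 33
d(Y,R) = |8.8−10.4| + |9.2−5.3| = 1.6 + 3.9 = 5.5
d(Y,S) = |8.8−(-6.4)| + |9.2−(-2.6)| = 15.2 + 11.8 = 27
d(Y,T) = |8.8−(-9.4)| + |9.2−(-9.3)| = 18.2 + 18.5 = 36.7
d(Y,U) = |8.8−10.7| + |9.2−8.7| = 1.9 + 0.5 = 2.4
The largest is to T.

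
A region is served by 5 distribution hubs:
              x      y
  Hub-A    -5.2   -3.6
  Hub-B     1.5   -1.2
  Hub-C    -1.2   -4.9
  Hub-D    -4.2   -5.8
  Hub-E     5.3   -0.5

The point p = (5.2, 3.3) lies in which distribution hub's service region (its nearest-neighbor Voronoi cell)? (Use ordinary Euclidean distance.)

Hub-E

Compare squared distances (the ordering matches that of the actual distances):
d²(p, Hub-A) = 108.16 + 47.61 = 155.77
d²(p, Hub-B) = 13.69 + 20.25 = 33.94
d²(p, Hub-C) = 40.96 + 67.24 = 108.2
d²(p, Hub-D) = 88.36 + 82.81 = 171.17
d²(p, Hub-E) = 0.01 + 14.44 = 14.45
Hub-E is nearest.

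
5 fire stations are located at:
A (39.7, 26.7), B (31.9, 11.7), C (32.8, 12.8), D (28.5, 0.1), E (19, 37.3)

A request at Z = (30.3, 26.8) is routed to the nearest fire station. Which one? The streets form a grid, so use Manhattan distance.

A

d(Z,A) = |30.3−39.7| + |26.8−26.7| = 9.4 + 0.1 = 9.5
d(Z,B) = |30.3−31.9| + |26.8−11.7| = 1.6 + 15.1 = 16.7
d(Z,C) = |30.3−32.8| + |26.8−12.8| = 2.5 + 14 = 16.5
d(Z,D) = |30.3−28.5| + |26.8−0.1| = 1.8 + 26.7 = 28.5
d(Z,E) = |30.3−19| + |26.8−37.3| = 11.3 + 10.5 = 21.8
The smallest is to A, so Z lies in the Voronoi region of A.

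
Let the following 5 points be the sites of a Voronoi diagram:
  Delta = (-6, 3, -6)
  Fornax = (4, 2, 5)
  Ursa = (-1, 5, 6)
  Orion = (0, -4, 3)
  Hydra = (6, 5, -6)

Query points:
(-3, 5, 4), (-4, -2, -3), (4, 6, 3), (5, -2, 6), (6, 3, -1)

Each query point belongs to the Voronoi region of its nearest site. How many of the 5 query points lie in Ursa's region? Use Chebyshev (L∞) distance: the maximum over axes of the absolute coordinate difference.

1

(-3, 5, 4) — d to each: Delta:10, Fornax:7, Ursa:2, Orion:9, Hydra:10 → nearest is Ursa
(-4, -2, -3) — d to each: Delta:5, Fornax:8, Ursa:9, Orion:6, Hydra:10 → nearest is Delta
(4, 6, 3) — d to each: Delta:10, Fornax:4, Ursa:5, Orion:10, Hydra:9 → nearest is Fornax
(5, -2, 6) — d to each: Delta:12, Fornax:4, Ursa:7, Orion:5, Hydra:12 → nearest is Fornax
(6, 3, -1) — d to each: Delta:12, Fornax:6, Ursa:7, Orion:7, Hydra:5 → nearest is Hydra
1 of the 5 points has Ursa as nearest.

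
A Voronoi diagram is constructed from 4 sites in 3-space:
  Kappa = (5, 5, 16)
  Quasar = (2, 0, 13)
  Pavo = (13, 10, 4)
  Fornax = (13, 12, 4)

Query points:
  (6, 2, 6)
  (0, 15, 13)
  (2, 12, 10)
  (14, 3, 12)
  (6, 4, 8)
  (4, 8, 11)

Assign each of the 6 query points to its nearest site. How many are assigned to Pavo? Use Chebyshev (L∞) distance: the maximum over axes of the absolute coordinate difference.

(6, 2, 6) — d to each: Kappa:10, Quasar:7, Pavo:8, Fornax:10 → nearest is Quasar
(0, 15, 13) — d to each: Kappa:10, Quasar:15, Pavo:13, Fornax:13 → nearest is Kappa
(2, 12, 10) — d to each: Kappa:7, Quasar:12, Pavo:11, Fornax:11 → nearest is Kappa
(14, 3, 12) — d to each: Kappa:9, Quasar:12, Pavo:8, Fornax:9 → nearest is Pavo
(6, 4, 8) — d to each: Kappa:8, Quasar:5, Pavo:7, Fornax:8 → nearest is Quasar
(4, 8, 11) — d to each: Kappa:5, Quasar:8, Pavo:9, Fornax:9 → nearest is Kappa
1 of the 6 points has Pavo as nearest.

1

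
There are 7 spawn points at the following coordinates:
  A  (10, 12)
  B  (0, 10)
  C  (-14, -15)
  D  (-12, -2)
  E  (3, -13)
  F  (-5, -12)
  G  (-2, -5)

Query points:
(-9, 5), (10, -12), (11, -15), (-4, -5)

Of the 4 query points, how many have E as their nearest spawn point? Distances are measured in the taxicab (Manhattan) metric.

2

(-9, 5) — d to each: A:26, B:14, C:25, D:10, E:30, F:21, G:17 → nearest is D
(10, -12) — d to each: A:24, B:32, C:27, D:32, E:8, F:15, G:19 → nearest is E
(11, -15) — d to each: A:28, B:36, C:25, D:36, E:10, F:19, G:23 → nearest is E
(-4, -5) — d to each: A:31, B:19, C:20, D:11, E:15, F:8, G:2 → nearest is G
2 of the 4 points have E as nearest.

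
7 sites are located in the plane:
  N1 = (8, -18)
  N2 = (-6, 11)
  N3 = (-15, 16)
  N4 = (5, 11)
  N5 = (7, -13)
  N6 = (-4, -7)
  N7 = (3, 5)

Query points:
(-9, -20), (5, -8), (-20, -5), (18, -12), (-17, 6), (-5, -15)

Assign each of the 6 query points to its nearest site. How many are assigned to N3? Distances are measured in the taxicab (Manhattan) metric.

1

(-9, -20) — d to each: N1:19, N2:34, N3:42, N4:45, N5:23, N6:18, N7:37 → nearest is N6
(5, -8) — d to each: N1:13, N2:30, N3:44, N4:19, N5:7, N6:10, N7:15 → nearest is N5
(-20, -5) — d to each: N1:41, N2:30, N3:26, N4:41, N5:35, N6:18, N7:33 → nearest is N6
(18, -12) — d to each: N1:16, N2:47, N3:61, N4:36, N5:12, N6:27, N7:32 → nearest is N5
(-17, 6) — d to each: N1:49, N2:16, N3:12, N4:27, N5:43, N6:26, N7:21 → nearest is N3
(-5, -15) — d to each: N1:16, N2:27, N3:41, N4:36, N5:14, N6:9, N7:28 → nearest is N6
1 of the 6 points has N3 as nearest.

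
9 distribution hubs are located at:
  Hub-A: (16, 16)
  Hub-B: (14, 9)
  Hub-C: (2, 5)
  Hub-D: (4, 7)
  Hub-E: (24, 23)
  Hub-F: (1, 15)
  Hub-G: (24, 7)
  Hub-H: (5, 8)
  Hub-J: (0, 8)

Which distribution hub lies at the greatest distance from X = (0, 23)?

Since √ is increasing, it suffices to compare squared distances:
d²(X, Hub-A) = (0−16)² + (23−16)² = 256 + 49 = 305
d²(X, Hub-B) = (0−14)² + (23−9)² = 196 + 196 = 392
d²(X, Hub-C) = (0−2)² + (23−5)² = 4 + 324 = 328
d²(X, Hub-D) = (0−4)² + (23−7)² = 16 + 256 = 272
d²(X, Hub-E) = (0−24)² + (23−23)² = 576 + 0 = 576
d²(X, Hub-F) = (0−1)² + (23−15)² = 1 + 64 = 65
d²(X, Hub-G) = (0−24)² + (23−7)² = 576 + 256 = 832
d²(X, Hub-H) = (0−5)² + (23−8)² = 25 + 225 = 250
d²(X, Hub-J) = (0−0)² + (23−8)² = 0 + 225 = 225
The largest is to Hub-G.

Hub-G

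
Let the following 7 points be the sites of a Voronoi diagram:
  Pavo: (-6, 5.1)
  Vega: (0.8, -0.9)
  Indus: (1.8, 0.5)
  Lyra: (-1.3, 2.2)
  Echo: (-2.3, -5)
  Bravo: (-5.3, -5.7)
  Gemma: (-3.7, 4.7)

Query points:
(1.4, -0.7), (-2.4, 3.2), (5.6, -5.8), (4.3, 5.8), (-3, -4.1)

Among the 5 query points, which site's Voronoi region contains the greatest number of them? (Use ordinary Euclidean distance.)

(1.4, -0.7) — d² to each: Pavo:88.4, Vega:0.4, Indus:1.6, Lyra:15.7, Echo:32.18, Bravo:69.89, Gemma:55.17 → nearest is Vega
(-2.4, 3.2) — d² to each: Pavo:16.57, Vega:27.05, Indus:24.93, Lyra:2.21, Echo:67.25, Bravo:87.62, Gemma:3.94 → nearest is Lyra
(5.6, -5.8) — d² to each: Pavo:253.37, Vega:47.05, Indus:54.13, Lyra:111.61, Echo:63.05, Bravo:118.82, Gemma:196.74 → nearest is Vega
(4.3, 5.8) — d² to each: Pavo:106.58, Vega:57.14, Indus:34.34, Lyra:44.32, Echo:160.2, Bravo:224.41, Gemma:65.21 → nearest is Indus
(-3, -4.1) — d² to each: Pavo:93.64, Vega:24.68, Indus:44.2, Lyra:42.58, Echo:1.3, Bravo:7.85, Gemma:77.93 → nearest is Echo
Tally — Vega:2, Indus:1, Lyra:1, Echo:1. Vega captures the most (2).

Vega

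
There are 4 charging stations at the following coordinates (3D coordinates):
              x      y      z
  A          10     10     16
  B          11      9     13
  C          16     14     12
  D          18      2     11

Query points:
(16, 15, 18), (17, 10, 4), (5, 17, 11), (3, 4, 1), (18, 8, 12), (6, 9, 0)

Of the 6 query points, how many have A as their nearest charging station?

(16, 15, 18) — d² to each: A:65, B:86, C:37, D:222 → nearest is C
(17, 10, 4) — d² to each: A:193, B:118, C:81, D:114 → nearest is C
(5, 17, 11) — d² to each: A:99, B:104, C:131, D:394 → nearest is A
(3, 4, 1) — d² to each: A:310, B:233, C:390, D:329 → nearest is B
(18, 8, 12) — d² to each: A:84, B:51, C:40, D:37 → nearest is D
(6, 9, 0) — d² to each: A:273, B:194, C:269, D:314 → nearest is B
1 of the 6 points has A as nearest.

1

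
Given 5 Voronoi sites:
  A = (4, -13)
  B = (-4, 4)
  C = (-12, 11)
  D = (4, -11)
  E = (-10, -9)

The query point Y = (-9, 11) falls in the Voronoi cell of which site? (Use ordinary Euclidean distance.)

Compare squared distances (the ordering matches that of the actual distances):
|YA|² = (-9−4)² + (11−(-13))² = 169 + 576 = 745
|YB|² = (-9−(-4))² + (11−4)² = 25 + 49 = 74
|YC|² = (-9−(-12))² + (11−11)² = 9 + 0 = 9
|YD|² = (-9−4)² + (11−(-11))² = 169 + 484 = 653
|YE|² = (-9−(-10))² + (11−(-9))² = 1 + 400 = 401
The smallest is to C, so Y lies in the Voronoi region of C.

C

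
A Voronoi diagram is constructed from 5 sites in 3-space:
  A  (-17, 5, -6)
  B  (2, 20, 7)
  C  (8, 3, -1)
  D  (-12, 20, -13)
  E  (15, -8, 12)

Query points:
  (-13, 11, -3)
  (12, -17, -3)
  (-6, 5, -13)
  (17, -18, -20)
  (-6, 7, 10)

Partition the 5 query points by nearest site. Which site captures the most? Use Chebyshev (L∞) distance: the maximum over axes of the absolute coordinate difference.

A

(-13, 11, -3) — d to each: A:6, B:15, C:21, D:10, E:28 → nearest is A
(12, -17, -3) — d to each: A:29, B:37, C:20, D:37, E:15 → nearest is E
(-6, 5, -13) — d to each: A:11, B:20, C:14, D:15, E:25 → nearest is A
(17, -18, -20) — d to each: A:34, B:38, C:21, D:38, E:32 → nearest is C
(-6, 7, 10) — d to each: A:16, B:13, C:14, D:23, E:21 → nearest is B
Tally — A:2, B:1, C:1, E:1. A captures the most (2).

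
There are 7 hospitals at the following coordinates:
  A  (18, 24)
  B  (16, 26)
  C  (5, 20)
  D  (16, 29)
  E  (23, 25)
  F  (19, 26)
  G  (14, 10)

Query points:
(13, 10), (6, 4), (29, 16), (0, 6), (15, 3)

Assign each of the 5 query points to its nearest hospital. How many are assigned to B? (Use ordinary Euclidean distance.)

(13, 10) — d² to each: A:221, B:265, C:164, D:370, E:325, F:292, G:1 → nearest is G
(6, 4) — d² to each: A:544, B:584, C:257, D:725, E:730, F:653, G:100 → nearest is G
(29, 16) — d² to each: A:185, B:269, C:592, D:338, E:117, F:200, G:261 → nearest is E
(0, 6) — d² to each: A:648, B:656, C:221, D:785, E:890, F:761, G:212 → nearest is G
(15, 3) — d² to each: A:450, B:530, C:389, D:677, E:548, F:545, G:50 → nearest is G
0 of the 5 points have B as nearest.

0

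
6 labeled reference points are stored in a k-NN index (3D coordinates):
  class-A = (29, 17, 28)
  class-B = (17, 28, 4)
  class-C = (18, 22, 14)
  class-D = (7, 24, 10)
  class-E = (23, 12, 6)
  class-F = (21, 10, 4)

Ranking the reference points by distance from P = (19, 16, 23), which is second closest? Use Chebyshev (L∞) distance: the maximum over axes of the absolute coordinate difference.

class-A

d(P, class-A) = max(10, 1, 5) = 10
d(P, class-B) = max(2, 12, 19) = 19
d(P, class-C) = max(1, 6, 9) = 9
d(P, class-D) = max(12, 8, 13) = 13
d(P, class-E) = max(4, 4, 17) = 17
d(P, class-F) = max(2, 6, 19) = 19
Sorted ascending: class-C, class-A, class-D, … — the second-nearest is class-A.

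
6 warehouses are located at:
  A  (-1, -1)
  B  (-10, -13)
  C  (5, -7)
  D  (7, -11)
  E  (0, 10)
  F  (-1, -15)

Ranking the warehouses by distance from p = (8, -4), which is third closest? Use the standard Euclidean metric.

Compare squared distances (the ordering matches that of the actual distances):
|pA|² = (8−(-1))² + (-4−(-1))² = 81 + 9 = 90
|pB|² = (8−(-10))² + (-4−(-13))² = 324 + 81 = 405
|pC|² = (8−5)² + (-4−(-7))² = 9 + 9 = 18
|pD|² = (8−7)² + (-4−(-11))² = 1 + 49 = 50
|pE|² = (8−0)² + (-4−10)² = 64 + 196 = 260
|pF|² = (8−(-1))² + (-4−(-15))² = 81 + 121 = 202
Sorted ascending: C, D, A, F, … — the third-nearest is A.

A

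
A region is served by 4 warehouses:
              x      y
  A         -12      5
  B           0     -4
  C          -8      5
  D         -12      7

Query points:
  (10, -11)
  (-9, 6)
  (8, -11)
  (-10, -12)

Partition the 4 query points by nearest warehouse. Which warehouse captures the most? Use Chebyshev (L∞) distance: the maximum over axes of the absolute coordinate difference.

B

(10, -11) — d to each: A:22, B:10, C:18, D:22 → nearest is B
(-9, 6) — d to each: A:3, B:10, C:1, D:3 → nearest is C
(8, -11) — d to each: A:20, B:8, C:16, D:20 → nearest is B
(-10, -12) — d to each: A:17, B:10, C:17, D:19 → nearest is B
Tally — B:3, C:1. B captures the most (3).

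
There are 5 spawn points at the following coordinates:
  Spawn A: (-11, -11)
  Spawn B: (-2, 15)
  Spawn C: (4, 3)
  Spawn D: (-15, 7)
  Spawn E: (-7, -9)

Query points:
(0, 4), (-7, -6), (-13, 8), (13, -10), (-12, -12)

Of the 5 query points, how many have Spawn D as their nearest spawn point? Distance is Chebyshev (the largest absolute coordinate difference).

1

(0, 4) — d to each: Spawn A:15, Spawn B:11, Spawn C:4, Spawn D:15, Spawn E:13 → nearest is Spawn C
(-7, -6) — d to each: Spawn A:5, Spawn B:21, Spawn C:11, Spawn D:13, Spawn E:3 → nearest is Spawn E
(-13, 8) — d to each: Spawn A:19, Spawn B:11, Spawn C:17, Spawn D:2, Spawn E:17 → nearest is Spawn D
(13, -10) — d to each: Spawn A:24, Spawn B:25, Spawn C:13, Spawn D:28, Spawn E:20 → nearest is Spawn C
(-12, -12) — d to each: Spawn A:1, Spawn B:27, Spawn C:16, Spawn D:19, Spawn E:5 → nearest is Spawn A
1 of the 5 points has Spawn D as nearest.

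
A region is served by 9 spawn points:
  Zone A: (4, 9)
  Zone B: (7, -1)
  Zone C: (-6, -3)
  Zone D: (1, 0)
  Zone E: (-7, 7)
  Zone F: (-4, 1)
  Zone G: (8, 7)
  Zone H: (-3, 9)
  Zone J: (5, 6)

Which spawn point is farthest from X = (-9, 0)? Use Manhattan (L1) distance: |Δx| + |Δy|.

Zone G

d(X, Zone A) = |-9−4| + |0−9| = 13 + 9 = 22
d(X, Zone B) = |-9−7| + |0−(-1)| = 16 + 1 = 17
d(X, Zone C) = |-9−(-6)| + |0−(-3)| = 3 + 3 = 6
d(X, Zone D) = |-9−1| + |0−0| = 10 + 0 = 10
d(X, Zone E) = |-9−(-7)| + |0−7| = 2 + 7 = 9
d(X, Zone F) = |-9−(-4)| + |0−1| = 5 + 1 = 6
d(X, Zone G) = |-9−8| + |0−7| = 17 + 7 = 24
d(X, Zone H) = |-9−(-3)| + |0−9| = 6 + 9 = 15
d(X, Zone J) = |-9−5| + |0−6| = 14 + 6 = 20
The largest is to Zone G.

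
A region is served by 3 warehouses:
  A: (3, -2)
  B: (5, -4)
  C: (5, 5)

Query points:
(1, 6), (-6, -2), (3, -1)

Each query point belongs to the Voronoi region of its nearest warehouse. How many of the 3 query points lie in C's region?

1

(1, 6) — d² to each: A:68, B:116, C:17 → nearest is C
(-6, -2) — d² to each: A:81, B:125, C:170 → nearest is A
(3, -1) — d² to each: A:1, B:13, C:40 → nearest is A
1 of the 3 points has C as nearest.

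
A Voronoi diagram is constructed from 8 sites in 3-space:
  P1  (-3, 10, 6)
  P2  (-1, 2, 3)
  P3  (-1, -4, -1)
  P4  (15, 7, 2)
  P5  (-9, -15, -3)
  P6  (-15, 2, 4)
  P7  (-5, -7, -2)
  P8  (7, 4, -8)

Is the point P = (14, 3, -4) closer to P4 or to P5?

P4

Compare squared distances:
|PP4|² = (14−15)² + (3−7)² + (-4−2)² = 1 + 16 + 36 = 53
|PP5|² = (14−(-9))² + (3−(-15))² + (-4−(-3))² = 529 + 324 + 1 = 854
53 < 854, so P4 is closer.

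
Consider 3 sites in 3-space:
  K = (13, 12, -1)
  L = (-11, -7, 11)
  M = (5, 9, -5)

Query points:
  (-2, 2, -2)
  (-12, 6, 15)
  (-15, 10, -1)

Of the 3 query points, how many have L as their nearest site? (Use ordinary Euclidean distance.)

1

(-2, 2, -2) — d² to each: K:326, L:331, M:107 → nearest is M
(-12, 6, 15) — d² to each: K:917, L:186, M:698 → nearest is L
(-15, 10, -1) — d² to each: K:788, L:449, M:417 → nearest is M
1 of the 3 points has L as nearest.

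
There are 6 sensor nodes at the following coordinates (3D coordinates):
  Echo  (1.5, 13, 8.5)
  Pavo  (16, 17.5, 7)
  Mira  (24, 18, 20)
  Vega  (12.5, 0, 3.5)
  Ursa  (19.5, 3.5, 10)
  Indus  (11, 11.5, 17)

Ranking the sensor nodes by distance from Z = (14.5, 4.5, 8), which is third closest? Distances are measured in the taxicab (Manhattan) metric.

d(Z, Echo) = |14.5−1.5| + |4.5−13| + |8−8.5| = 13 + 8.5 + 0.5 = 22
d(Z, Pavo) = |14.5−16| + |4.5−17.5| + |8−7| = 1.5 + 13 + 1 = 15.5
d(Z, Mira) = |14.5−24| + |4.5−18| + |8−20| = 9.5 + 13.5 + 12 = 35
d(Z, Vega) = |14.5−12.5| + |4.5−0| + |8−3.5| = 2 + 4.5 + 4.5 = 11
d(Z, Ursa) = |14.5−19.5| + |4.5−3.5| + |8−10| = 5 + 1 + 2 = 8
d(Z, Indus) = |14.5−11| + |4.5−11.5| + |8−17| = 3.5 + 7 + 9 = 19.5
Sorted ascending: Ursa, Vega, Pavo, Indus, … — the third-nearest is Pavo.

Pavo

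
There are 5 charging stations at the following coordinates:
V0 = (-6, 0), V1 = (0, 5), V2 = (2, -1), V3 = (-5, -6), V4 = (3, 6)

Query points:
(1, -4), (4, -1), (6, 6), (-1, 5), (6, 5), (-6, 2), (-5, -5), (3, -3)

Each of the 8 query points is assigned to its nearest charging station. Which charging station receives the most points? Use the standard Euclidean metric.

V2

(1, -4) — d² to each: V0:65, V1:82, V2:10, V3:40, V4:104 → nearest is V2
(4, -1) — d² to each: V0:101, V1:52, V2:4, V3:106, V4:50 → nearest is V2
(6, 6) — d² to each: V0:180, V1:37, V2:65, V3:265, V4:9 → nearest is V4
(-1, 5) — d² to each: V0:50, V1:1, V2:45, V3:137, V4:17 → nearest is V1
(6, 5) — d² to each: V0:169, V1:36, V2:52, V3:242, V4:10 → nearest is V4
(-6, 2) — d² to each: V0:4, V1:45, V2:73, V3:65, V4:97 → nearest is V0
(-5, -5) — d² to each: V0:26, V1:125, V2:65, V3:1, V4:185 → nearest is V3
(3, -3) — d² to each: V0:90, V1:73, V2:5, V3:73, V4:81 → nearest is V2
Tally — V0:1, V1:1, V2:3, V3:1, V4:2. V2 captures the most (3).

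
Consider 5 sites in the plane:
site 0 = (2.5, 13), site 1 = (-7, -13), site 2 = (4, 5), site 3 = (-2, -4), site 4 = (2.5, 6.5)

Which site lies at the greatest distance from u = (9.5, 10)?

Compare squared distances (the ordering matches that of the actual distances):
d²(u, site 0) = (9.5−2.5)² + (10−13)² = 49 + 9 = 58
d²(u, site 1) = (9.5−(-7))² + (10−(-13))² = 272.25 + 529 = 801.25
d²(u, site 2) = (9.5−4)² + (10−5)² = 30.25 + 25 = 55.25
d²(u, site 3) = (9.5−(-2))² + (10−(-4))² = 132.25 + 196 = 328.25
d²(u, site 4) = (9.5−2.5)² + (10−6.5)² = 49 + 12.25 = 61.25
The largest is to site 1.

site 1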